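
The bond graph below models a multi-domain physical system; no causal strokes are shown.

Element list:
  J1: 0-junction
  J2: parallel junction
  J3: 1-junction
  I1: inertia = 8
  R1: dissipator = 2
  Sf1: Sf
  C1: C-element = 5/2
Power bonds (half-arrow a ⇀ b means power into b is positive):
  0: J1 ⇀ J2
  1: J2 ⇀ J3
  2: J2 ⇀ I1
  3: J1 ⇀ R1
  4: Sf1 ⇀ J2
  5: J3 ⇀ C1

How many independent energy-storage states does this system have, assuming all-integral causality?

2  (C1, I1 all integral)

β4 stroke→Sf1  (source Sf1 imposes f)
β2 stroke→I1  (I1: I, integral causality)
β5 stroke→J3  (C1 outputs effort q/C1)
β1 stroke→J2  (only one flow-in slot at J3)
β0 stroke→J1  (0-jn J2 has e-setter on 1)
β3 stroke→R1  (J1: bond 0 brought effort, rest push out)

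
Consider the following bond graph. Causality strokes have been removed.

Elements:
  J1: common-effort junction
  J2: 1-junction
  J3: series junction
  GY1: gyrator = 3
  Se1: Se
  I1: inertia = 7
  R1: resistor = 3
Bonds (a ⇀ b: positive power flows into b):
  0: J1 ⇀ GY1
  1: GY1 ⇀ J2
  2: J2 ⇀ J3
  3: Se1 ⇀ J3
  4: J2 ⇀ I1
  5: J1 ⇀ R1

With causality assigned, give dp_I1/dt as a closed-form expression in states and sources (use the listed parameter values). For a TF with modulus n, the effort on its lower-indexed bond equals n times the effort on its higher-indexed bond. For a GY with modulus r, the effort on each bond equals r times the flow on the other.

dp_I1/dt = E_Se1 - 3*p_I1/7

β3 →J3  (source Se1 imposes e)
β2 →J2  (closing 1-jn rule on J3)
β4 →I1  (I1 integral (f out))
β1 →J2  (common-f at J2 fixed by 4)
β0 →J1  (GY1 both-in/both-out from 1)
β5 →R1  (J1: bond 0 brought effort, rest push out)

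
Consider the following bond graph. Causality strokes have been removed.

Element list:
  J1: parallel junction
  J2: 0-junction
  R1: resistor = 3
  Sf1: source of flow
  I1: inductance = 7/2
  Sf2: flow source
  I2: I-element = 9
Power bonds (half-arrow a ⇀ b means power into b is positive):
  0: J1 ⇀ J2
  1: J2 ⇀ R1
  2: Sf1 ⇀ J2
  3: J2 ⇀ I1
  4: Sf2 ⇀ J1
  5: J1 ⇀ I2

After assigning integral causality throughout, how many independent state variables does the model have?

2  (I1, I2 all integral)

bond 2 stroke→Sf1  (Sf1 fixes flow; stroke at Sf1)
bond 4 stroke→Sf2  (Sf2 (Sf) sets flow on bond)
bond 3 stroke→I1  (I1: I, integral causality)
bond 5 stroke→I2  (I2: I, integral causality)
bond 0 stroke→J1  (J1: last free bond brings effort in)
bond 1 stroke→J2  (J2: last free bond brings effort in)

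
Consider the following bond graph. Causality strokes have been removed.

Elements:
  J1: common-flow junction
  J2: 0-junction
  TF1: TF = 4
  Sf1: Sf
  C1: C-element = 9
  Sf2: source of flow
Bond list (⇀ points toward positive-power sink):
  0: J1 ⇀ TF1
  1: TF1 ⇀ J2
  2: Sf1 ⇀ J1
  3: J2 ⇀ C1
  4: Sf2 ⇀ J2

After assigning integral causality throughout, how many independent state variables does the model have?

#2 |Sf1  (Sf1 fixes flow; stroke at Sf1)
#4 |Sf2  (Sf2: flow source, stroke at near end)
#0 |J1  (J1 flow already set via bond 2)
#1 |TF1  (TF TF1: opposite of bond 0)
#3 |J2  (only one effort-in slot at J2)

1  (C1 all integral)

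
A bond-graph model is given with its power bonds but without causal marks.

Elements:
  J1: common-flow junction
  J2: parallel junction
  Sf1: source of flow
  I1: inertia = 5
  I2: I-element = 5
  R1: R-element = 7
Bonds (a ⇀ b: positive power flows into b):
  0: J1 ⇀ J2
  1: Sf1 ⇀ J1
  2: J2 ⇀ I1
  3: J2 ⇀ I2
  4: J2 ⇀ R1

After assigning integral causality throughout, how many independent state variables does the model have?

2  (I1, I2 all integral)

bond 1 →Sf1  (Sf1 fixes flow; stroke at Sf1)
bond 0 →J1  (1-jn J1 has f-setter on 1)
bond 2 →I1  (prefer integral on I1)
bond 3 →I2  (I2 outputs flow p/I2)
bond 4 →J2  (closing 0-jn rule on J2)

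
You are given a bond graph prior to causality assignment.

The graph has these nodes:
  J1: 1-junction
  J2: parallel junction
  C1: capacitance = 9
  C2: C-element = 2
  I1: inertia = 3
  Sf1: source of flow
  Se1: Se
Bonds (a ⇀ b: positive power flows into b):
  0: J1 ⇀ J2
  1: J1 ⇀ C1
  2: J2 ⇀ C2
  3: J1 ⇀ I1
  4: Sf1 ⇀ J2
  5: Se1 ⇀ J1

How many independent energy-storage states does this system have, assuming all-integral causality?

bond 4 stroke at Sf1  (source Sf1 imposes f)
bond 5 stroke at J1  (source Se1 imposes e)
bond 1 stroke at J1  (C1 integral (e out))
bond 2 stroke at J2  (prefer integral on C2)
bond 0 stroke at J1  (0-jn J2 has e-setter on 2)
bond 3 stroke at I1  (J1: last free bond brings flow in)

3  (C1, C2, I1 all integral)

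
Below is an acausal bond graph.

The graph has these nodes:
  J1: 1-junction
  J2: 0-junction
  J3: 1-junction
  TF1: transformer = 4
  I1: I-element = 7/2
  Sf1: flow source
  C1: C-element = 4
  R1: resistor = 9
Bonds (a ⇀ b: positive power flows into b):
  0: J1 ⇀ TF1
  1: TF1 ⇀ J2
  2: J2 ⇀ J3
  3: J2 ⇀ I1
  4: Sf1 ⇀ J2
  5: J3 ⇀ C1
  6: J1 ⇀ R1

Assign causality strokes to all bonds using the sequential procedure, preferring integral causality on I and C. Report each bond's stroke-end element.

#0 stroke at J1
#1 stroke at TF1
#2 stroke at J2
#3 stroke at I1
#4 stroke at Sf1
#5 stroke at J3
#6 stroke at R1

b4 stroke→Sf1  (Sf1 fixes flow; stroke at Sf1)
b3 stroke→I1  (I1: I, integral causality)
b5 stroke→J3  (C1 integral (e out))
b2 stroke→J2  (J3 needs exactly one f-in)
b1 stroke→TF1  (J2: bond 2 brought effort, rest push out)
b0 stroke→J1  (TF TF1: opposite of bond 1)
b6 stroke→R1  (only one flow-in slot at J1)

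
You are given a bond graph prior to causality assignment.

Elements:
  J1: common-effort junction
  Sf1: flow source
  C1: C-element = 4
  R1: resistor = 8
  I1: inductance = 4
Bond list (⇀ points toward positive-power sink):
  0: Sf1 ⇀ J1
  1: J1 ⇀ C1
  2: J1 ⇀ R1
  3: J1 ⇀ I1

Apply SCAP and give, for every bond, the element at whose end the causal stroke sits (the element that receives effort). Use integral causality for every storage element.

bond 0 |Sf1
bond 1 |J1
bond 2 |R1
bond 3 |I1

#0 stroke→Sf1  (Sf1 (Sf) sets flow on bond)
#1 stroke→J1  (C1 outputs effort q/C1)
#2 stroke→R1  (J1 effort already set via bond 1)
#3 stroke→I1  (J1 effort already set via bond 1)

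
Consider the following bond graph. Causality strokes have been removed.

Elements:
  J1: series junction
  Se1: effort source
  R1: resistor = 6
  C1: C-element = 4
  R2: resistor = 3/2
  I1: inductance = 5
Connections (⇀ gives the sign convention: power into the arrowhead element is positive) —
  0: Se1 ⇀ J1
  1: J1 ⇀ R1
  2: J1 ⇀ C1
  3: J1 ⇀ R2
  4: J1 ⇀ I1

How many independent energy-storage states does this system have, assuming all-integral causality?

β0 stroke at J1  (Se1 fixes effort; stroke away)
β2 stroke at J1  (C1 outputs effort q/C1)
β4 stroke at I1  (I1 outputs flow p/I1)
β1 stroke at J1  (J1: bond 4 brought flow, rest push out)
β3 stroke at J1  (J1 flow already set via bond 4)

2  (C1, I1 all integral)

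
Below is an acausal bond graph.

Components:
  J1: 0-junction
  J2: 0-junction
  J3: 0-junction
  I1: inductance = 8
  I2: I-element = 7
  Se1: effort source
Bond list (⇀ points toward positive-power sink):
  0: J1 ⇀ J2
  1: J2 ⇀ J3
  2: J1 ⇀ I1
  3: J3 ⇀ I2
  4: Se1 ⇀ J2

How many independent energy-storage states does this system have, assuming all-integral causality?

bond 4 stroke at J2  (Se1 (Se) sets effort on bond)
bond 0 stroke at J1  (common-e at J2 fixed by 4)
bond 1 stroke at J3  (J2 effort already set via bond 4)
bond 3 stroke at I2  (J3: bond 1 brought effort, rest push out)
bond 2 stroke at I1  (0-jn J1 has e-setter on 0)

2  (I1, I2 all integral)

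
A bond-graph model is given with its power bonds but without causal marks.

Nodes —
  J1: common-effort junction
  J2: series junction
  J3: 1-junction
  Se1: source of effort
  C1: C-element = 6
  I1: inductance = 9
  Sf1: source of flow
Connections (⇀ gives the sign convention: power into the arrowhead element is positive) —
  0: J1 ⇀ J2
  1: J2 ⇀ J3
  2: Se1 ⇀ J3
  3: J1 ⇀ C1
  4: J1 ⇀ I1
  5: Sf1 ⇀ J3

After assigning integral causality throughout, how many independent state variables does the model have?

2  (C1, I1 all integral)

β2 stroke at J3  (source Se1 imposes e)
β5 stroke at Sf1  (Sf1: flow source, stroke at near end)
β1 stroke at J3  (J3 flow already set via bond 5)
β0 stroke at J2  (1-jn J2 has f-setter on 1)
β3 stroke at J1  (C1 outputs effort q/C1)
β4 stroke at I1  (common-e at J1 fixed by 3)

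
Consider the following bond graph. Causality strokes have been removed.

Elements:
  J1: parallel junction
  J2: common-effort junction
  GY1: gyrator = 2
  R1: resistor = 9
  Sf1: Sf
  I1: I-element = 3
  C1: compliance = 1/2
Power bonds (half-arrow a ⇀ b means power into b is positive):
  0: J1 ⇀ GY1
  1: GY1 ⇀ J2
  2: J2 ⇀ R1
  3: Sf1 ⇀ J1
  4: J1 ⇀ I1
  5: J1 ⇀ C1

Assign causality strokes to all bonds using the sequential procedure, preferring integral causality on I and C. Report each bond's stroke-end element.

bond 3 →Sf1  (Sf1 fixes flow; stroke at Sf1)
bond 4 →I1  (I1: I, integral causality)
bond 5 →J1  (prefer integral on C1)
bond 0 →GY1  (common-e at J1 fixed by 5)
bond 1 →GY1  (GY1 both-in/both-out from 0)
bond 2 →J2  (closing 0-jn rule on J2)

#0 stroke→GY1
#1 stroke→GY1
#2 stroke→J2
#3 stroke→Sf1
#4 stroke→I1
#5 stroke→J1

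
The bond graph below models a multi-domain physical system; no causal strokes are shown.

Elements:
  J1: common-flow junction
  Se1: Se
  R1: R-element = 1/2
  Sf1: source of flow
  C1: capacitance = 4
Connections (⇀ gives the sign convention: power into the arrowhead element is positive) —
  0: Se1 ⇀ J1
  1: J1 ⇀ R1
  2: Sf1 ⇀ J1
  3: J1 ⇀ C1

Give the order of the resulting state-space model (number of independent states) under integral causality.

bond 0 →J1  (Se1: effort source, stroke at far end)
bond 2 →Sf1  (source Sf1 imposes f)
bond 1 →J1  (1-jn J1 has f-setter on 2)
bond 3 →J1  (1-jn J1 has f-setter on 2)

1  (C1 all integral)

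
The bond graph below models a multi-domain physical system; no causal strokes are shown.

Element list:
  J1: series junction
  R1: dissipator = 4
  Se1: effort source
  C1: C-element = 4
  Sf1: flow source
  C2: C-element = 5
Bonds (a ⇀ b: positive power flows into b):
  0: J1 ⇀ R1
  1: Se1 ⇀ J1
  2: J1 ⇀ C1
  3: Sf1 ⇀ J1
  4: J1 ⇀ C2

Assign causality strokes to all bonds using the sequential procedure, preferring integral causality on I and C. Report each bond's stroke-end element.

b1 →J1  (source Se1 imposes e)
b3 →Sf1  (Sf1: flow source, stroke at near end)
b0 →J1  (J1: bond 3 brought flow, rest push out)
b2 →J1  (common-f at J1 fixed by 3)
b4 →J1  (1-jn J1 has f-setter on 3)

b0 stroke→J1
b1 stroke→J1
b2 stroke→J1
b3 stroke→Sf1
b4 stroke→J1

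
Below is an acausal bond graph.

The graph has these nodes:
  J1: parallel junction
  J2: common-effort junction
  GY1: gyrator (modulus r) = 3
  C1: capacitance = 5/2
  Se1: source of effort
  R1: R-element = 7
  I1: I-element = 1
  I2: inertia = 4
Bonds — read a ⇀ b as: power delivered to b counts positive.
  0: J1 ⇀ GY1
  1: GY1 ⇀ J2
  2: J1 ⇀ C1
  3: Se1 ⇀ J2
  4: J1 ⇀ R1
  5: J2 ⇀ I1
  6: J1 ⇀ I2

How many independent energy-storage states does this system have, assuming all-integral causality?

b3 stroke at J2  (Se1: effort source, stroke at far end)
b1 stroke at GY1  (J2 effort already set via bond 3)
b5 stroke at I1  (0-jn J2 has e-setter on 3)
b0 stroke at GY1  (GY GY1: same side as bond 1)
b2 stroke at J1  (C1 outputs effort q/C1)
b4 stroke at R1  (common-e at J1 fixed by 2)
b6 stroke at I2  (0-jn J1 has e-setter on 2)

3  (C1, I1, I2 all integral)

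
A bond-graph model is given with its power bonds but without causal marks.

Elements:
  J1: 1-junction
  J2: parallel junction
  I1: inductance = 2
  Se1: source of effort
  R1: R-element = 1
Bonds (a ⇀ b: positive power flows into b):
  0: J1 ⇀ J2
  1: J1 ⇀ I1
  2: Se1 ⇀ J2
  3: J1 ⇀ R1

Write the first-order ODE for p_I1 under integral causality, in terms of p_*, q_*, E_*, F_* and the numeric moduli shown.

dp_I1/dt = -E_Se1 - p_I1/2

b2 →J2  (Se1: effort source, stroke at far end)
b0 →J1  (0-jn J2 has e-setter on 2)
b1 →I1  (prefer integral on I1)
b3 →J1  (1-jn J1 has f-setter on 1)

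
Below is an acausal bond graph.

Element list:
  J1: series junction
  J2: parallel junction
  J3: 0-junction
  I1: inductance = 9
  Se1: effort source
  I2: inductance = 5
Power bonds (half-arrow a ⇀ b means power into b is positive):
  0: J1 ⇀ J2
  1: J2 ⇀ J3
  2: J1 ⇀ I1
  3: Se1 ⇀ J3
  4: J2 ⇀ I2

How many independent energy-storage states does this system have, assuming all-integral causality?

2  (I1, I2 all integral)

#3 stroke→J3  (Se1 (Se) sets effort on bond)
#1 stroke→J2  (J3: bond 3 brought effort, rest push out)
#0 stroke→J1  (J2: bond 1 brought effort, rest push out)
#4 stroke→I2  (common-e at J2 fixed by 1)
#2 stroke→I1  (J1 needs exactly one f-in)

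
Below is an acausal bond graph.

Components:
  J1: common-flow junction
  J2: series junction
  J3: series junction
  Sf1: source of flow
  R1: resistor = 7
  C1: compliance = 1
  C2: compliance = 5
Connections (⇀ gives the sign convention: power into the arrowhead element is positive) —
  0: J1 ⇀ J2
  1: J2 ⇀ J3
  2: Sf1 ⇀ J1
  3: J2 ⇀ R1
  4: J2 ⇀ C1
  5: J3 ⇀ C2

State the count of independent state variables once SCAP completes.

β2 →Sf1  (Sf1: flow source, stroke at near end)
β0 →J1  (1-jn J1 has f-setter on 2)
β1 →J2  (J2 flow already set via bond 0)
β3 →J2  (1-jn J2 has f-setter on 0)
β4 →J2  (1-jn J2 has f-setter on 0)
β5 →J3  (1-jn J3 has f-setter on 1)

2  (C1, C2 all integral)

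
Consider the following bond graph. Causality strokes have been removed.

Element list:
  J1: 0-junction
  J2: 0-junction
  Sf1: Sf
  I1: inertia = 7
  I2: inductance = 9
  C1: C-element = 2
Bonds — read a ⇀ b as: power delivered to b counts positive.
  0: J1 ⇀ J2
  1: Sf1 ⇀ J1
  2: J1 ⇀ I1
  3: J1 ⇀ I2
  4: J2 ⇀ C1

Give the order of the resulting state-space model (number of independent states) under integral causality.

#1 stroke→Sf1  (Sf1 fixes flow; stroke at Sf1)
#2 stroke→I1  (prefer integral on I1)
#3 stroke→I2  (I2 integral (f out))
#0 stroke→J1  (J1: last free bond brings effort in)
#4 stroke→J2  (closing 0-jn rule on J2)

3  (C1, I1, I2 all integral)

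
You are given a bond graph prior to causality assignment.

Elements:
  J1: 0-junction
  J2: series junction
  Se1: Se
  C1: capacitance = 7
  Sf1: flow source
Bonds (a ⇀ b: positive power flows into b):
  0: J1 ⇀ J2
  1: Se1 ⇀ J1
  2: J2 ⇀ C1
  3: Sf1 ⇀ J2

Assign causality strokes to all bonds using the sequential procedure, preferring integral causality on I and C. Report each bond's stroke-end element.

#1 stroke at J1  (Se1: effort source, stroke at far end)
#3 stroke at Sf1  (Sf1: flow source, stroke at near end)
#0 stroke at J2  (0-jn J1 has e-setter on 1)
#2 stroke at J2  (1-jn J2 has f-setter on 3)

bond 0 stroke at J2
bond 1 stroke at J1
bond 2 stroke at J2
bond 3 stroke at Sf1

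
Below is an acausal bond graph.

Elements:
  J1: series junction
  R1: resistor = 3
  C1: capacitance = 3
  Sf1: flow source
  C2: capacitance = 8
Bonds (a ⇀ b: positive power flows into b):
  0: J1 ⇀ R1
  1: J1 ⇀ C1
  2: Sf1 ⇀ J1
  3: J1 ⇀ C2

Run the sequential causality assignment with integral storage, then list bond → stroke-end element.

β0 →J1
β1 →J1
β2 →Sf1
β3 →J1

#2 stroke→Sf1  (Sf1: flow source, stroke at near end)
#0 stroke→J1  (1-jn J1 has f-setter on 2)
#1 stroke→J1  (common-f at J1 fixed by 2)
#3 stroke→J1  (J1 flow already set via bond 2)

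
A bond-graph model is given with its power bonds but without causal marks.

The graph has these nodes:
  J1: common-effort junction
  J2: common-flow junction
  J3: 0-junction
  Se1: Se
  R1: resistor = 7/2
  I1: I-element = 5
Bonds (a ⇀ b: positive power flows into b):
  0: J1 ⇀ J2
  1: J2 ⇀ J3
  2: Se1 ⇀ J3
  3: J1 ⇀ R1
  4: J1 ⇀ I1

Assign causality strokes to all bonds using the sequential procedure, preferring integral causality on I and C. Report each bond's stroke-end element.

β0 →J1
β1 →J2
β2 →J3
β3 →R1
β4 →I1

b2 stroke→J3  (Se1: effort source, stroke at far end)
b1 stroke→J2  (0-jn J3 has e-setter on 2)
b0 stroke→J1  (J2: last free bond brings flow in)
b3 stroke→R1  (J1: bond 0 brought effort, rest push out)
b4 stroke→I1  (0-jn J1 has e-setter on 0)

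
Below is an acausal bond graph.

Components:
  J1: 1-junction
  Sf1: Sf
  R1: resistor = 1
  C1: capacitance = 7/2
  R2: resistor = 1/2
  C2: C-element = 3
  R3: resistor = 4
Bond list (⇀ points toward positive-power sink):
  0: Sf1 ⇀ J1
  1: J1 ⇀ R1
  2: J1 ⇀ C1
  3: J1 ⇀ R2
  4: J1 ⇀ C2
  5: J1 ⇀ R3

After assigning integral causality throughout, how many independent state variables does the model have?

b0 |Sf1  (Sf1 (Sf) sets flow on bond)
b1 |J1  (J1 flow already set via bond 0)
b2 |J1  (1-jn J1 has f-setter on 0)
b3 |J1  (common-f at J1 fixed by 0)
b4 |J1  (common-f at J1 fixed by 0)
b5 |J1  (common-f at J1 fixed by 0)

2  (C1, C2 all integral)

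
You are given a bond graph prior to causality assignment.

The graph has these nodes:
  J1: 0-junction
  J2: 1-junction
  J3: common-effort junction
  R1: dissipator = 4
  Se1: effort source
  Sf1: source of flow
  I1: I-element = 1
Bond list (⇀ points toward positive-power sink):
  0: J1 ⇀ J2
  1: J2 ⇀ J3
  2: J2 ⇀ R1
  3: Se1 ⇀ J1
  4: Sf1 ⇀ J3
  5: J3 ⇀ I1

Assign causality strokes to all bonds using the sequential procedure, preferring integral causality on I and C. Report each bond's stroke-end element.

β3 stroke at J1  (Se1: effort source, stroke at far end)
β4 stroke at Sf1  (Sf1 (Sf) sets flow on bond)
β0 stroke at J2  (common-e at J1 fixed by 3)
β5 stroke at I1  (I1 outputs flow p/I1)
β1 stroke at J3  (J3 needs exactly one e-in)
β2 stroke at J2  (J2: bond 1 brought flow, rest push out)

β0 →J2
β1 →J3
β2 →J2
β3 →J1
β4 →Sf1
β5 →I1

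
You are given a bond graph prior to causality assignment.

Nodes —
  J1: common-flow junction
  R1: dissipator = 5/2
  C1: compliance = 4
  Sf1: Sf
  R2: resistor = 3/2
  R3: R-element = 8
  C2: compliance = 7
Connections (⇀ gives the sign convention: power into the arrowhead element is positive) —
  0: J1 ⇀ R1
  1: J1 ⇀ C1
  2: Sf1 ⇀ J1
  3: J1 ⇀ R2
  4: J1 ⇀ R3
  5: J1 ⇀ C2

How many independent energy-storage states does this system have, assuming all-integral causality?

2  (C1, C2 all integral)

bond 2 →Sf1  (Sf1: flow source, stroke at near end)
bond 0 →J1  (J1 flow already set via bond 2)
bond 1 →J1  (1-jn J1 has f-setter on 2)
bond 3 →J1  (J1: bond 2 brought flow, rest push out)
bond 4 →J1  (J1: bond 2 brought flow, rest push out)
bond 5 →J1  (common-f at J1 fixed by 2)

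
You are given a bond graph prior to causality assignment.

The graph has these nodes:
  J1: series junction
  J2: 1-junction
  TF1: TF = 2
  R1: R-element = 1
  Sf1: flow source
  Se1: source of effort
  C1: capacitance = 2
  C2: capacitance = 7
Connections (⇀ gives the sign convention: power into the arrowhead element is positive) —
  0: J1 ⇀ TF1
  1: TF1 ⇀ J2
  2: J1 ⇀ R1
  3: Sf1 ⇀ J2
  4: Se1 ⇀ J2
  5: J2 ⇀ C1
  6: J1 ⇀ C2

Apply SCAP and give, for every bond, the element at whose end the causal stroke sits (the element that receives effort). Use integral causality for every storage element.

b0 →TF1
b1 →J2
b2 →J1
b3 →Sf1
b4 →J2
b5 →J2
b6 →J1

β3 stroke at Sf1  (Sf1 fixes flow; stroke at Sf1)
β4 stroke at J2  (Se1: effort source, stroke at far end)
β1 stroke at J2  (common-f at J2 fixed by 3)
β5 stroke at J2  (J2: bond 3 brought flow, rest push out)
β0 stroke at TF1  (TF1 one-in-one-out from 1)
β2 stroke at J1  (J1 flow already set via bond 0)
β6 stroke at J1  (J1 flow already set via bond 0)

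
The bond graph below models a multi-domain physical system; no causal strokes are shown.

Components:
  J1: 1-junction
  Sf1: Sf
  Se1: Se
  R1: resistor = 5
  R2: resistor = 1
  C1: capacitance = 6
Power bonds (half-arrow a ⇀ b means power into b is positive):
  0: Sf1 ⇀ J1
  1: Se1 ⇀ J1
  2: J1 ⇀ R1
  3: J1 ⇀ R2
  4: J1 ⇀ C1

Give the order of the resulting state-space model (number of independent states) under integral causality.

1  (C1 all integral)

bond 0 stroke→Sf1  (source Sf1 imposes f)
bond 1 stroke→J1  (Se1 fixes effort; stroke away)
bond 2 stroke→J1  (common-f at J1 fixed by 0)
bond 3 stroke→J1  (common-f at J1 fixed by 0)
bond 4 stroke→J1  (J1: bond 0 brought flow, rest push out)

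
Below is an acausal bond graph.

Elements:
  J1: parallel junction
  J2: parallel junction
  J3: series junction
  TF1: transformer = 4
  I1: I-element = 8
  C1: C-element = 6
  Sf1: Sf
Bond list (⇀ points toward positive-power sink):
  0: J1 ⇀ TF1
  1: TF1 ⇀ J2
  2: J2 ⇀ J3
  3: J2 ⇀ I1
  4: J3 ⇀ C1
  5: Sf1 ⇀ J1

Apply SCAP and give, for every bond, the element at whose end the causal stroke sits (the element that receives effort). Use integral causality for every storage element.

#0 stroke at J1
#1 stroke at TF1
#2 stroke at J2
#3 stroke at I1
#4 stroke at J3
#5 stroke at Sf1

β5 stroke at Sf1  (Sf1: flow source, stroke at near end)
β0 stroke at J1  (J1 needs exactly one e-in)
β1 stroke at TF1  (through TF1, causality passes straight; one stroke at TF1)
β3 stroke at I1  (I1 integral (f out))
β2 stroke at J2  (closing 0-jn rule on J2)
β4 stroke at J3  (1-jn J3 has f-setter on 2)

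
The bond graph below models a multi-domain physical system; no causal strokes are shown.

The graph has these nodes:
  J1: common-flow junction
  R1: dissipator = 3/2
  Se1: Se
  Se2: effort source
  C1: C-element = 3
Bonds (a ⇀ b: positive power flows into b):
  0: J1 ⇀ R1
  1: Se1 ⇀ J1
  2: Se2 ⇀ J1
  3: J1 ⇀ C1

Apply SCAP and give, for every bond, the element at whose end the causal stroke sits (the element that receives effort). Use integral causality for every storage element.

b1 stroke at J1  (Se1 (Se) sets effort on bond)
b2 stroke at J1  (Se2 (Se) sets effort on bond)
b3 stroke at J1  (prefer integral on C1)
b0 stroke at R1  (J1 needs exactly one f-in)

b0 →R1
b1 →J1
b2 →J1
b3 →J1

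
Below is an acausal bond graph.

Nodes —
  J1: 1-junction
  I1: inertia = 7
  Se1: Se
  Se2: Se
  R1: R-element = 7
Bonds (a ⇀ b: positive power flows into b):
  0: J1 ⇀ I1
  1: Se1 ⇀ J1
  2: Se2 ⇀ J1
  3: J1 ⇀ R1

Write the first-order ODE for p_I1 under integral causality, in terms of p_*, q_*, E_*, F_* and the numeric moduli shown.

dp_I1/dt = E_Se1 + E_Se2 - p_I1

#1 stroke at J1  (source Se1 imposes e)
#2 stroke at J1  (Se2 (Se) sets effort on bond)
#0 stroke at I1  (prefer integral on I1)
#3 stroke at J1  (J1 flow already set via bond 0)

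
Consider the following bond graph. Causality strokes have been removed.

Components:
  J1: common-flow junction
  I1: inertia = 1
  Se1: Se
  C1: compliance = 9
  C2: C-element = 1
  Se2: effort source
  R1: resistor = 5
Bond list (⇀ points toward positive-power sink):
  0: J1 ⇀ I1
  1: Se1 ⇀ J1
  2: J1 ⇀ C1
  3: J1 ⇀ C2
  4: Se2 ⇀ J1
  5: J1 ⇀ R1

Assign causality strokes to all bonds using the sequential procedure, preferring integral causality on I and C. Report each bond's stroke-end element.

#0 stroke→I1
#1 stroke→J1
#2 stroke→J1
#3 stroke→J1
#4 stroke→J1
#5 stroke→J1

bond 1 stroke→J1  (Se1 (Se) sets effort on bond)
bond 4 stroke→J1  (Se2 fixes effort; stroke away)
bond 0 stroke→I1  (I1: I, integral causality)
bond 2 stroke→J1  (common-f at J1 fixed by 0)
bond 3 stroke→J1  (J1: bond 0 brought flow, rest push out)
bond 5 stroke→J1  (common-f at J1 fixed by 0)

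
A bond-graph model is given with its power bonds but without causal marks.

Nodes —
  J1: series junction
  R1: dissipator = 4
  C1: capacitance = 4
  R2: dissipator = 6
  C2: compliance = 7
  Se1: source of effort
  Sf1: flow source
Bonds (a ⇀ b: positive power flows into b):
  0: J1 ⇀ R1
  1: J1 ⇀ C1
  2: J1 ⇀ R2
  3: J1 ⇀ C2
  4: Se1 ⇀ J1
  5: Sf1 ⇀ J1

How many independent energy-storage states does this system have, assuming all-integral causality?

2  (C1, C2 all integral)

b4 stroke→J1  (Se1 (Se) sets effort on bond)
b5 stroke→Sf1  (Sf1 fixes flow; stroke at Sf1)
b0 stroke→J1  (J1: bond 5 brought flow, rest push out)
b1 stroke→J1  (1-jn J1 has f-setter on 5)
b2 stroke→J1  (J1 flow already set via bond 5)
b3 stroke→J1  (1-jn J1 has f-setter on 5)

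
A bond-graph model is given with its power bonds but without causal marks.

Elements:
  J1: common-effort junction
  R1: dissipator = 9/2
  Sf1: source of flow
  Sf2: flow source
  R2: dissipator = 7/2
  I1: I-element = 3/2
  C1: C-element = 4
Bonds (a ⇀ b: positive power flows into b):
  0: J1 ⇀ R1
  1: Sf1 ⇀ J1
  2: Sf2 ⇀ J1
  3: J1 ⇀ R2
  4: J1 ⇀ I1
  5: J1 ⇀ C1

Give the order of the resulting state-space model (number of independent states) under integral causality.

2  (C1, I1 all integral)

β1 stroke at Sf1  (source Sf1 imposes f)
β2 stroke at Sf2  (Sf2 fixes flow; stroke at Sf2)
β4 stroke at I1  (I1 integral (f out))
β5 stroke at J1  (C1: C, integral causality)
β0 stroke at R1  (common-e at J1 fixed by 5)
β3 stroke at R2  (common-e at J1 fixed by 5)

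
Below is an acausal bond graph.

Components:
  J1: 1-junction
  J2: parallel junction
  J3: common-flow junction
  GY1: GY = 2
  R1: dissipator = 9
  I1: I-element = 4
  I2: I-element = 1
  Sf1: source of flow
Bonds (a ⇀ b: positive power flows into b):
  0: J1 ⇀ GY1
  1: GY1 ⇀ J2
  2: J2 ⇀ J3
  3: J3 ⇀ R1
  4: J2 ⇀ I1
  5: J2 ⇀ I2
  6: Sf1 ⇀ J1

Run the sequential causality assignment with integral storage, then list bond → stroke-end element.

β0 stroke at J1
β1 stroke at J2
β2 stroke at J3
β3 stroke at R1
β4 stroke at I1
β5 stroke at I2
β6 stroke at Sf1

bond 6 →Sf1  (Sf1: flow source, stroke at near end)
bond 0 →J1  (1-jn J1 has f-setter on 6)
bond 1 →J2  (through GY1, causality inverts; strokes same side of GY1)
bond 2 →J3  (J2: bond 1 brought effort, rest push out)
bond 4 →I1  (J2: bond 1 brought effort, rest push out)
bond 5 →I2  (J2 effort already set via bond 1)
bond 3 →R1  (closing 1-jn rule on J3)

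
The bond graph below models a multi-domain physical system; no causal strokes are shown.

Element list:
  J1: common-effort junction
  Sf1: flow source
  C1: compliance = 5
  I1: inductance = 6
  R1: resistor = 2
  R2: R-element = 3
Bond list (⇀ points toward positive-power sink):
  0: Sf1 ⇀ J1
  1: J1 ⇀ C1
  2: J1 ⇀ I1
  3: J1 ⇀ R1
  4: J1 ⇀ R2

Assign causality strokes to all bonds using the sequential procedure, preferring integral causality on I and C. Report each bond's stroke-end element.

bond 0 →Sf1
bond 1 →J1
bond 2 →I1
bond 3 →R1
bond 4 →R2

bond 0 stroke→Sf1  (Sf1: flow source, stroke at near end)
bond 1 stroke→J1  (prefer integral on C1)
bond 2 stroke→I1  (common-e at J1 fixed by 1)
bond 3 stroke→R1  (common-e at J1 fixed by 1)
bond 4 stroke→R2  (J1: bond 1 brought effort, rest push out)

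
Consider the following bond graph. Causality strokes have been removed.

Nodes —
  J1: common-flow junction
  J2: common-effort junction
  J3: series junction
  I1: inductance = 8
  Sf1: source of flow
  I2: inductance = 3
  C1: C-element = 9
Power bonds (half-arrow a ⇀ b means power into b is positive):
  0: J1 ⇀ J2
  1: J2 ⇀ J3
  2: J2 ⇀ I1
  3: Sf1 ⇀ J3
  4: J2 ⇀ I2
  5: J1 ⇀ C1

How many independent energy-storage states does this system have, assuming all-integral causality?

bond 3 →Sf1  (Sf1 fixes flow; stroke at Sf1)
bond 1 →J3  (J3 flow already set via bond 3)
bond 2 →I1  (prefer integral on I1)
bond 4 →I2  (I2 outputs flow p/I2)
bond 0 →J2  (J2 needs exactly one e-in)
bond 5 →J1  (1-jn J1 has f-setter on 0)

3  (C1, I1, I2 all integral)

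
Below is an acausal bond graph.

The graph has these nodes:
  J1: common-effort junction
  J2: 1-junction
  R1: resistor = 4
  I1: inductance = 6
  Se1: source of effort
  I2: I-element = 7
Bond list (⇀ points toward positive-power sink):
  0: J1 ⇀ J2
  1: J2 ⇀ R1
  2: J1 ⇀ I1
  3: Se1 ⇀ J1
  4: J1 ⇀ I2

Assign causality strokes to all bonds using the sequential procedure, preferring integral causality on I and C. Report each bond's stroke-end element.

#3 stroke→J1  (Se1 (Se) sets effort on bond)
#0 stroke→J2  (0-jn J1 has e-setter on 3)
#2 stroke→I1  (J1: bond 3 brought effort, rest push out)
#4 stroke→I2  (common-e at J1 fixed by 3)
#1 stroke→R1  (closing 1-jn rule on J2)

#0 |J2
#1 |R1
#2 |I1
#3 |J1
#4 |I2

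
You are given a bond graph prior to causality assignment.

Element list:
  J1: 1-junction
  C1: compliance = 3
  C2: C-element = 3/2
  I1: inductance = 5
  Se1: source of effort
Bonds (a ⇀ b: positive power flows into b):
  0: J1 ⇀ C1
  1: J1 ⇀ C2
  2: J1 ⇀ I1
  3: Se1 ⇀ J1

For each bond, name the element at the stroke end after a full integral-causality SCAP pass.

#0 stroke at J1
#1 stroke at J1
#2 stroke at I1
#3 stroke at J1

b3 →J1  (Se1 (Se) sets effort on bond)
b0 →J1  (C1 outputs effort q/C1)
b1 →J1  (C2 integral (e out))
b2 →I1  (J1 needs exactly one f-in)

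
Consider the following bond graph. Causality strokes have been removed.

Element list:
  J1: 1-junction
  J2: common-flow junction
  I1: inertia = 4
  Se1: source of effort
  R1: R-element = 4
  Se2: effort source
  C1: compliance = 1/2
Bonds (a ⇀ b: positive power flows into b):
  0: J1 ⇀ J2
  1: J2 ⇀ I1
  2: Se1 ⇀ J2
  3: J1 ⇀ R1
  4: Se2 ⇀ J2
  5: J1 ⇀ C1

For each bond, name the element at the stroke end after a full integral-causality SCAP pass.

b0 stroke at J2
b1 stroke at I1
b2 stroke at J2
b3 stroke at J1
b4 stroke at J2
b5 stroke at J1

β2 stroke at J2  (Se1 (Se) sets effort on bond)
β4 stroke at J2  (source Se2 imposes e)
β1 stroke at I1  (prefer integral on I1)
β0 stroke at J2  (common-f at J2 fixed by 1)
β3 stroke at J1  (common-f at J1 fixed by 0)
β5 stroke at J1  (1-jn J1 has f-setter on 0)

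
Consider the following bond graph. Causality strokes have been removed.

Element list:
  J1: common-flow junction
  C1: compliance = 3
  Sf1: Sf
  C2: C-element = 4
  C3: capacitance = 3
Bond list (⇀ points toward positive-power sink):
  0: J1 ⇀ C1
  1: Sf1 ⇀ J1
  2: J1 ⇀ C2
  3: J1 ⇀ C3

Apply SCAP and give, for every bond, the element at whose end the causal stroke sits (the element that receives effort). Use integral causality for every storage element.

#1 stroke→Sf1  (source Sf1 imposes f)
#0 stroke→J1  (J1: bond 1 brought flow, rest push out)
#2 stroke→J1  (J1 flow already set via bond 1)
#3 stroke→J1  (1-jn J1 has f-setter on 1)

b0 |J1
b1 |Sf1
b2 |J1
b3 |J1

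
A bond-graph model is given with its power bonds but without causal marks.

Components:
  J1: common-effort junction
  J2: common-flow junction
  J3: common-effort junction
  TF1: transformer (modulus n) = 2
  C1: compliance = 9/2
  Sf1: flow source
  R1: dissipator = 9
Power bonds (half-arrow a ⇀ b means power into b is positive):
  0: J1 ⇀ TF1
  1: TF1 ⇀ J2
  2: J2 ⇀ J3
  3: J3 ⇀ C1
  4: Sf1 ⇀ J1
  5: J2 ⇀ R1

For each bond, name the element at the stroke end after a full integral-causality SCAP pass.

#0 stroke at J1
#1 stroke at TF1
#2 stroke at J2
#3 stroke at J3
#4 stroke at Sf1
#5 stroke at J2

b4 stroke→Sf1  (Sf1 fixes flow; stroke at Sf1)
b0 stroke→J1  (only one effort-in slot at J1)
b1 stroke→TF1  (TF TF1: opposite of bond 0)
b2 stroke→J2  (common-f at J2 fixed by 1)
b5 stroke→J2  (J2: bond 1 brought flow, rest push out)
b3 stroke→J3  (J3 needs exactly one e-in)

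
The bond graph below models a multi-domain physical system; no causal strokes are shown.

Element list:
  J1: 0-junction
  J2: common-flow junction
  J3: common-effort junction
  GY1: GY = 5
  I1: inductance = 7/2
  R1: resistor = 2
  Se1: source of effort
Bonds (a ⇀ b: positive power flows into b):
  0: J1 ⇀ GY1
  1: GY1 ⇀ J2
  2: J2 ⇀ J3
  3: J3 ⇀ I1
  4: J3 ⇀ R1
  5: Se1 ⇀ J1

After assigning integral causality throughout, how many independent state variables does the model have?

#5 →J1  (source Se1 imposes e)
#0 →GY1  (common-e at J1 fixed by 5)
#1 →GY1  (through GY1, causality inverts; strokes same side of GY1)
#2 →J2  (J2: bond 1 brought flow, rest push out)
#3 →I1  (I1: I, integral causality)
#4 →J3  (closing 0-jn rule on J3)

1  (I1 all integral)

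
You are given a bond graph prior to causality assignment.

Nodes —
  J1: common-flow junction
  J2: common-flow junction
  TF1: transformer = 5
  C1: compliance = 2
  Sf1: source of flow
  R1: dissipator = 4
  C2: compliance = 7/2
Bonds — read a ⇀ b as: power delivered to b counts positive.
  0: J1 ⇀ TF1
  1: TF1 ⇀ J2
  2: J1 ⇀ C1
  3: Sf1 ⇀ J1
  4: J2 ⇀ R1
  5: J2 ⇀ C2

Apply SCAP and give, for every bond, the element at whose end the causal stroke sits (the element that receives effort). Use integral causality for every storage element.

bond 3 stroke at Sf1  (Sf1 fixes flow; stroke at Sf1)
bond 0 stroke at J1  (common-f at J1 fixed by 3)
bond 2 stroke at J1  (common-f at J1 fixed by 3)
bond 1 stroke at TF1  (TF TF1: opposite of bond 0)
bond 4 stroke at J2  (common-f at J2 fixed by 1)
bond 5 stroke at J2  (1-jn J2 has f-setter on 1)

bond 0 |J1
bond 1 |TF1
bond 2 |J1
bond 3 |Sf1
bond 4 |J2
bond 5 |J2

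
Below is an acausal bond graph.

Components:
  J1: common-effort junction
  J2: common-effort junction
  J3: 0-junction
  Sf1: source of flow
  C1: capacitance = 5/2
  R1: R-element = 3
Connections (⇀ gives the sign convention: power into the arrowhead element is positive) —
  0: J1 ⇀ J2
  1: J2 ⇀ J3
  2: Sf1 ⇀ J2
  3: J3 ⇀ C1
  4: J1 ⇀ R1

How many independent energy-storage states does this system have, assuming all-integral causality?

1  (C1 all integral)

β2 →Sf1  (source Sf1 imposes f)
β3 →J3  (C1 outputs effort q/C1)
β1 →J2  (0-jn J3 has e-setter on 3)
β0 →J1  (J2: bond 1 brought effort, rest push out)
β4 →R1  (0-jn J1 has e-setter on 0)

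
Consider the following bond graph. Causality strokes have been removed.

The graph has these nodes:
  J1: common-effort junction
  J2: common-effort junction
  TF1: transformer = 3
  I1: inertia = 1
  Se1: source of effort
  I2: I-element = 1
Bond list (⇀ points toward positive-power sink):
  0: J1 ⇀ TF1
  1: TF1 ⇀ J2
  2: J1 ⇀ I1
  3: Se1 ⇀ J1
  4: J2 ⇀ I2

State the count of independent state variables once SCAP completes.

2  (I1, I2 all integral)

bond 3 →J1  (Se1: effort source, stroke at far end)
bond 0 →TF1  (J1 effort already set via bond 3)
bond 2 →I1  (0-jn J1 has e-setter on 3)
bond 1 →J2  (TF1 one-in-one-out from 0)
bond 4 →I2  (J2 effort already set via bond 1)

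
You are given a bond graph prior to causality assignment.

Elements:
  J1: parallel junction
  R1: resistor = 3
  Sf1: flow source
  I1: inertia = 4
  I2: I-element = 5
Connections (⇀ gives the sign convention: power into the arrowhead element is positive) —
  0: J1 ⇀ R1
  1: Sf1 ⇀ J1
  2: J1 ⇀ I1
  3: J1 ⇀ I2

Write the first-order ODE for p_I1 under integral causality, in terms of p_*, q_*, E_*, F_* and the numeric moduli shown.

dp_I1/dt = 3*F_Sf1 - 3*p_I1/4 - 3*p_I2/5

β1 →Sf1  (Sf1: flow source, stroke at near end)
β2 →I1  (I1: I, integral causality)
β3 →I2  (prefer integral on I2)
β0 →J1  (J1 needs exactly one e-in)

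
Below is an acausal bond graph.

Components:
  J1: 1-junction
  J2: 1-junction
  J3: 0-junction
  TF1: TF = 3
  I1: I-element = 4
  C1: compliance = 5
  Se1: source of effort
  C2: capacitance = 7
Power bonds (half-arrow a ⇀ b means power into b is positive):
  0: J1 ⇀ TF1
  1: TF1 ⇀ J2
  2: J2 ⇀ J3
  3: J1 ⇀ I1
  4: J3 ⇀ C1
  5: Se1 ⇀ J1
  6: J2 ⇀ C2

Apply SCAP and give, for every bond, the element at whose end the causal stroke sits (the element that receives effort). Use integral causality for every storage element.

bond 0 →J1
bond 1 →TF1
bond 2 →J2
bond 3 →I1
bond 4 →J3
bond 5 →J1
bond 6 →J2

b5 stroke at J1  (Se1: effort source, stroke at far end)
b3 stroke at I1  (I1 outputs flow p/I1)
b0 stroke at J1  (1-jn J1 has f-setter on 3)
b1 stroke at TF1  (TF1: transformer flips bond 0)
b2 stroke at J2  (1-jn J2 has f-setter on 1)
b6 stroke at J2  (J2 flow already set via bond 1)
b4 stroke at J3  (closing 0-jn rule on J3)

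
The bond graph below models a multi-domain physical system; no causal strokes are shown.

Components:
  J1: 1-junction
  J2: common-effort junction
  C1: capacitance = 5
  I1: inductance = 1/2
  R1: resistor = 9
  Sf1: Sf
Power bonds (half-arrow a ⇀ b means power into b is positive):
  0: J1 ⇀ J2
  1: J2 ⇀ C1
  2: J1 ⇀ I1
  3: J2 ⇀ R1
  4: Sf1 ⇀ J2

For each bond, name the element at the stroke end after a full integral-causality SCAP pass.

#0 →J1
#1 →J2
#2 →I1
#3 →R1
#4 →Sf1

β4 |Sf1  (source Sf1 imposes f)
β1 |J2  (C1: C, integral causality)
β0 |J1  (J2 effort already set via bond 1)
β3 |R1  (0-jn J2 has e-setter on 1)
β2 |I1  (only one flow-in slot at J1)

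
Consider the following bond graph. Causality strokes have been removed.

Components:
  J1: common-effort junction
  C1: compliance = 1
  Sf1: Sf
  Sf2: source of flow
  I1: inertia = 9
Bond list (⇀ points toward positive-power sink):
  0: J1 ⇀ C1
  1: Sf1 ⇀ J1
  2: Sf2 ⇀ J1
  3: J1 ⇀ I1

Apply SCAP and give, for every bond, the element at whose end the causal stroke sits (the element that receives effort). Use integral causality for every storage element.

β0 |J1
β1 |Sf1
β2 |Sf2
β3 |I1

bond 1 |Sf1  (Sf1 (Sf) sets flow on bond)
bond 2 |Sf2  (source Sf2 imposes f)
bond 0 |J1  (C1 outputs effort q/C1)
bond 3 |I1  (J1 effort already set via bond 0)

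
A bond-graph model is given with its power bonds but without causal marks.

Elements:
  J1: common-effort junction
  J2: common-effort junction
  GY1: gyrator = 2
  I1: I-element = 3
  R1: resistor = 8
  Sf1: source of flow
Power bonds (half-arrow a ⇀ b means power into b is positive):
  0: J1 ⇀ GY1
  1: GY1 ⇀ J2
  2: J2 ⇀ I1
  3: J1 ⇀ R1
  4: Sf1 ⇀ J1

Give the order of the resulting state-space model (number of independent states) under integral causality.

1  (I1 all integral)

bond 4 stroke at Sf1  (Sf1: flow source, stroke at near end)
bond 2 stroke at I1  (I1 outputs flow p/I1)
bond 1 stroke at J2  (J2: last free bond brings effort in)
bond 0 stroke at J1  (GY1: gyrator matches bond 1)
bond 3 stroke at R1  (J1 effort already set via bond 0)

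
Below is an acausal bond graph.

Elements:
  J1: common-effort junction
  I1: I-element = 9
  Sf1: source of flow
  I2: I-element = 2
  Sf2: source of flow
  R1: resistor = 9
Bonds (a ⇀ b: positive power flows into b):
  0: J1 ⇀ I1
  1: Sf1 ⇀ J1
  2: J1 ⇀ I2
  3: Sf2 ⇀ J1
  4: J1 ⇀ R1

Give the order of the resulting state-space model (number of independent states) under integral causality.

2  (I1, I2 all integral)

#1 |Sf1  (Sf1 (Sf) sets flow on bond)
#3 |Sf2  (Sf2 fixes flow; stroke at Sf2)
#0 |I1  (I1: I, integral causality)
#2 |I2  (I2: I, integral causality)
#4 |J1  (only one effort-in slot at J1)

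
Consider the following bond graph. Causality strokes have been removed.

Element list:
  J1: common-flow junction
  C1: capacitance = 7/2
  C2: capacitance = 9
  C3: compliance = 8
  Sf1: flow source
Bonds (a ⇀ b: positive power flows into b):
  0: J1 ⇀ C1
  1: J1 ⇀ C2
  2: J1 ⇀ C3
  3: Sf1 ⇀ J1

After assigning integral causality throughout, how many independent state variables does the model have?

β3 →Sf1  (Sf1 (Sf) sets flow on bond)
β0 →J1  (J1: bond 3 brought flow, rest push out)
β1 →J1  (common-f at J1 fixed by 3)
β2 →J1  (J1: bond 3 brought flow, rest push out)

3  (C1, C2, C3 all integral)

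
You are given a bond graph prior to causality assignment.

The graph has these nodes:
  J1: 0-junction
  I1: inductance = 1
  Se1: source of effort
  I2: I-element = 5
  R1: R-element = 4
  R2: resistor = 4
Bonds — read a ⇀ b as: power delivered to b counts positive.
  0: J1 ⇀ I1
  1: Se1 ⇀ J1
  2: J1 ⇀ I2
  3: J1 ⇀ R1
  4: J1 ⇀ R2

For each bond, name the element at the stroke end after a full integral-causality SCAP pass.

#0 |I1
#1 |J1
#2 |I2
#3 |R1
#4 |R2

b1 stroke→J1  (source Se1 imposes e)
b0 stroke→I1  (common-e at J1 fixed by 1)
b2 stroke→I2  (0-jn J1 has e-setter on 1)
b3 stroke→R1  (J1: bond 1 brought effort, rest push out)
b4 stroke→R2  (common-e at J1 fixed by 1)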